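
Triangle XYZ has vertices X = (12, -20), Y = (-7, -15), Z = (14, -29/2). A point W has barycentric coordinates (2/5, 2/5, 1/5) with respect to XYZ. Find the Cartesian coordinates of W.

(24/5, -169/10)

W = (2/5)·X + (2/5)·Y + (1/5)·Z.
x-coordinate: (2/5)·12 + (2/5)·(-7) + (1/5)·14 = 24/5.
y-coordinate: (2/5)·(-20) + (2/5)·(-15) + (1/5)·(-29/2) = -169/10.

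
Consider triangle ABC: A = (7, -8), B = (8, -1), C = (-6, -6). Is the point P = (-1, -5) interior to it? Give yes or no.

Barycentric coordinates of P: (11/93, 23/93, 59/93).
The three coordinates are positive, positive, positive; a point is interior exactly when all three are positive.

yes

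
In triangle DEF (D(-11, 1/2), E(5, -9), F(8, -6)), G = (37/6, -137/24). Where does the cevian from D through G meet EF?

(85/11, -69/11)

Barycentric coordinates of G with respect to DEF: (1/12, 1/12, 5/6).
On side EF the D-coordinate is zero; dropping G's D-weight 1/12 and renormalizing the remaining 1/12 : 5/6 gives weights 1/11, 10/11 on E, F.
H = (1/11)·(5, -9) + (10/11)·(8, -6) = (85/11, -69/11).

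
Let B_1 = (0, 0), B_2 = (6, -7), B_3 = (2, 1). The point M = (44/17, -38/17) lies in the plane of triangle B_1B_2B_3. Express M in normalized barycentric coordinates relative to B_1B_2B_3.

Signed area of the reference triangle: [B_1B_2B_3] = ½·(0·(-7−1) + 6·(1−0) + 2·(0−(-7))) = ½·(0 + 6 + 14) = 10.
[MB_2B_3] = ½·((44/17)·(-7−1) + 6·(1−(-38/17)) + 2·(-38/17−(-7))) = ½·(-352/17 + 330/17 + 162/17) = 70/17, so the B_1-coordinate is (70/17)/10 = 7/17.
[B_1MB_3] = ½·(0·(-38/17−1) + (44/17)·(1−0) + 2·(0−(-38/17))) = ½·(0 + 44/17 + 76/17) = 60/17, so the B_2-coordinate is 6/17.
[B_1B_2M] = ½·(0·(-7−(-38/17)) + 6·(-38/17−0) + (44/17)·(0−(-7))) = ½·(0 − 228/17 + 308/17) = 40/17, so the B_3-coordinate is 4/17.

(7/17, 6/17, 4/17)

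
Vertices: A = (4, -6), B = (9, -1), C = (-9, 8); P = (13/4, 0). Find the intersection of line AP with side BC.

Barycentric coordinates of P with respect to ABC: (1/4, 1/2, 1/4).
On side BC the A-coordinate is zero; dropping P's A-weight 1/4 and renormalizing the remaining 1/2 : 1/4 gives weights 2/3, 1/3 on B, C.
Q = (2/3)·(9, -1) + (1/3)·(-9, 8) = (3, 2).

(3, 2)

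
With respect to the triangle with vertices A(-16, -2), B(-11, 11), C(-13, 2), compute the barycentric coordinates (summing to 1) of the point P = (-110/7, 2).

Signed area of the reference triangle: [ABC] = ½·((-16)·(11−2) + (-11)·(2−(-2)) + (-13)·(-2−11)) = ½·(-144 − 44 + 169) = -19/2.
[PBC] = ½·((-110/7)·(11−2) + (-11)·(2−2) + (-13)·(2−11)) = ½·(-990/7 + 0 + 117) = -171/14, so the A-coordinate is (-171/14)/(-19/2) = 9/7.
[APC] = ½·((-16)·(2−2) + (-110/7)·(2−(-2)) + (-13)·(-2−2)) = ½·(0 − 440/7 + 52) = -38/7, so the B-coordinate is 4/7.
[ABP] = ½·((-16)·(11−2) + (-11)·(2−(-2)) + (-110/7)·(-2−11)) = ½·(-144 − 44 + 1430/7) = 57/7, so the C-coordinate is -6/7.
Check: 9/7 + 4/7 − 6/7 = 1.

(9/7, 4/7, -6/7)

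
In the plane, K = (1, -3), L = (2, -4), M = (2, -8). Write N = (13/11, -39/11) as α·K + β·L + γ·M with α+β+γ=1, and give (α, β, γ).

(9/11, 1/11, 1/11)

Signed area of the reference triangle: [KLM] = ½·(1·(-4−(-8)) + 2·(-8−(-3)) + 2·(-3−(-4))) = ½·(4 − 10 + 2) = -2.
[NLM] = ½·((13/11)·(-4−(-8)) + 2·(-8−(-39/11)) + 2·(-39/11−(-4))) = ½·(52/11 − 98/11 + 10/11) = -18/11, so the K-coordinate is (-18/11)/(-2) = 9/11.
[KNM] = ½·(1·(-39/11−(-8)) + (13/11)·(-8−(-3)) + 2·(-3−(-39/11))) = ½·(49/11 − 65/11 + 12/11) = -2/11, so the L-coordinate is 1/11.
[KLN] = ½·(1·(-4−(-39/11)) + 2·(-39/11−(-3)) + (13/11)·(-3−(-4))) = ½·(-5/11 − 12/11 + 13/11) = -2/11, so the M-coordinate is 1/11.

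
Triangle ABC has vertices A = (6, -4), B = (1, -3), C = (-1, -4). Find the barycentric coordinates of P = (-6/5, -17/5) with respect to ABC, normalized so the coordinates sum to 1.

Signed area of the reference triangle: [ABC] = ½·(6·(-3−(-4)) + 1·(-4−(-4)) + (-1)·(-4−(-3))) = ½·(6 + 0 + 1) = 7/2.
[PBC] = ½·((-6/5)·(-3−(-4)) + 1·(-4−(-17/5)) + (-1)·(-17/5−(-3))) = ½·(-6/5 − 3/5 + 2/5) = -7/10, so the A-coordinate is (-7/10)/(7/2) = -1/5.
[APC] = ½·(6·(-17/5−(-4)) + (-6/5)·(-4−(-4)) + (-1)·(-4−(-17/5))) = ½·(18/5 + 0 + 3/5) = 21/10, so the B-coordinate is 3/5.
[ABP] = ½·(6·(-3−(-17/5)) + 1·(-17/5−(-4)) + (-6/5)·(-4−(-3))) = ½·(12/5 + 3/5 + 6/5) = 21/10, so the C-coordinate is 3/5.
Check: -1/5 + 3/5 + 3/5 = 1.

(-1/5, 3/5, 3/5)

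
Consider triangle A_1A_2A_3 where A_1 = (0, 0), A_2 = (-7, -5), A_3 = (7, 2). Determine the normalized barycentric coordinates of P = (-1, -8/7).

Signed area of the reference triangle: [A_1A_2A_3] = ½·(0·(-5−2) + (-7)·(2−0) + 7·(0−(-5))) = ½·(0 − 14 + 35) = 21/2.
[PA_2A_3] = ½·((-1)·(-5−2) + (-7)·(2−(-8/7)) + 7·(-8/7−(-5))) = ½·(7 − 22 + 27) = 6, so the A_1-coordinate is 6/(21/2) = 4/7.
[A_1PA_3] = ½·(0·(-8/7−2) + (-1)·(2−0) + 7·(0−(-8/7))) = ½·(0 − 2 + 8) = 3, so the A_2-coordinate is 2/7.
[A_1A_2P] = ½·(0·(-5−(-8/7)) + (-7)·(-8/7−0) + (-1)·(0−(-5))) = ½·(0 + 8 − 5) = 3/2, so the A_3-coordinate is 1/7.
Check: 4/7 + 2/7 + 1/7 = 1.

(4/7, 2/7, 1/7)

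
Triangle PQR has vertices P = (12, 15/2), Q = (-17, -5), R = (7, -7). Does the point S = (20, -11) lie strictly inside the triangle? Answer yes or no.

no

Barycentric coordinates of S: (-35/179, -417/716, 1273/716).
The three coordinates are negative, negative, positive; a point is interior exactly when all three are positive.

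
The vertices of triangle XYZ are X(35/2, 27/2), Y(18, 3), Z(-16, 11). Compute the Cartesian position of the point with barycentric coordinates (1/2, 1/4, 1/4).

W = (1/2)·X + (1/4)·Y + (1/4)·Z.
x-coordinate: (1/2)·(35/2) + (1/4)·18 + (1/4)·(-16) = 37/4.
y-coordinate: (1/2)·(27/2) + (1/4)·3 + (1/4)·11 = 41/4.

(37/4, 41/4)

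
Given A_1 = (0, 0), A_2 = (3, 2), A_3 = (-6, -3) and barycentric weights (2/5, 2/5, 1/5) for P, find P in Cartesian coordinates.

P = (2/5)·A_1 + (2/5)·A_2 + (1/5)·A_3.
x-coordinate: (2/5)·0 + (2/5)·3 + (1/5)·(-6) = 0.
y-coordinate: (2/5)·0 + (2/5)·2 + (1/5)·(-3) = 1/5.

(0, 1/5)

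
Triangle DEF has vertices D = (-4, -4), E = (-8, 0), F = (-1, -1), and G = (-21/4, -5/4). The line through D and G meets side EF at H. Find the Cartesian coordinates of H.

(-17/3, -1/3)

Barycentric coordinates of G with respect to DEF: (1/4, 1/2, 1/4).
On side EF the D-coordinate is zero; dropping G's D-weight 1/4 and renormalizing the remaining 1/2 : 1/4 gives weights 2/3, 1/3 on E, F.
H = (2/3)·(-8, 0) + (1/3)·(-1, -1) = (-17/3, -1/3).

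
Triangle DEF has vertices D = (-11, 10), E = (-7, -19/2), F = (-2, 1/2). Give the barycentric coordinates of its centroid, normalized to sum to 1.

The centroid is the average of the vertices, so each weight is 1/3.

(1/3, 1/3, 1/3)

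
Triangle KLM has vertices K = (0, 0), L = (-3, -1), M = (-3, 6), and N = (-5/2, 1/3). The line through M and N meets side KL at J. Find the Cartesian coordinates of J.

Barycentric coordinates of N with respect to KLM: (1/6, 2/3, 1/6).
On side KL the M-coordinate is zero; dropping N's M-weight 1/6 and renormalizing the remaining 1/6 : 2/3 gives weights 1/5, 4/5 on K, L.
J = (1/5)·(0, 0) + (4/5)·(-3, -1) = (-12/5, -4/5).

(-12/5, -4/5)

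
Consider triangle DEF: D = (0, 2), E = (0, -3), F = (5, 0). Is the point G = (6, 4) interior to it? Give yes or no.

Barycentric coordinates of G: (17/25, -22/25, 6/5).
The three coordinates are positive, negative, positive; a point is interior exactly when all three are positive.

no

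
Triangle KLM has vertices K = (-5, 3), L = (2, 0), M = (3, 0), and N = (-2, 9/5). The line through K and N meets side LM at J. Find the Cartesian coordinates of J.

(5/2, 0)

Barycentric coordinates of N with respect to KLM: (3/5, 1/5, 1/5).
On side LM the K-coordinate is zero; dropping N's K-weight 3/5 and renormalizing the remaining 1/5 : 1/5 gives weights 1/2, 1/2 on L, M.
J = (1/2)·(2, 0) + (1/2)·(3, 0) = (5/2, 0).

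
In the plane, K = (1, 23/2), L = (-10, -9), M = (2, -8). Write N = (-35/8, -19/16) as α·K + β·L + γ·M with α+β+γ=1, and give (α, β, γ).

(3/8, 1/2, 1/8)

Signed area of the reference triangle: [KLM] = ½·(1·(-9−(-8)) + (-10)·(-8−(23/2)) + 2·(23/2−(-9))) = ½·(-1 + 195 + 41) = 235/2.
[NLM] = ½·((-35/8)·(-9−(-8)) + (-10)·(-8−(-19/16)) + 2·(-19/16−(-9))) = ½·(35/8 + 545/8 + 125/8) = 705/16, so the K-coordinate is (705/16)/(235/2) = 3/8.
[KNM] = ½·(1·(-19/16−(-8)) + (-35/8)·(-8−(23/2)) + 2·(23/2−(-19/16))) = ½·(109/16 + 1365/16 + 203/8) = 235/4, so the L-coordinate is 1/2.
[KLN] = ½·(1·(-9−(-19/16)) + (-10)·(-19/16−(23/2)) + (-35/8)·(23/2−(-9))) = ½·(-125/16 + 1015/8 − 1435/16) = 235/16, so the M-coordinate is 1/8.
Check: 3/8 + 1/2 + 1/8 = 1.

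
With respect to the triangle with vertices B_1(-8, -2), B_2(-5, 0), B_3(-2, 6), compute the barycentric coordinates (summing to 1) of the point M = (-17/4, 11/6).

Signed area of the reference triangle: [B_1B_2B_3] = ½·((-8)·(0−6) + (-5)·(6−(-2)) + (-2)·(-2−0)) = ½·(48 − 40 + 4) = 6.
[MB_2B_3] = ½·((-17/4)·(0−6) + (-5)·(6−(11/6)) + (-2)·(11/6−0)) = ½·(51/2 − 125/6 − 11/3) = 1/2, so the B_1-coordinate is (1/2)/6 = 1/12.
[B_1MB_3] = ½·((-8)·(11/6−6) + (-17/4)·(6−(-2)) + (-2)·(-2−(11/6))) = ½·(100/3 − 34 + 23/3) = 7/2, so the B_2-coordinate is 7/12.
[B_1B_2M] = ½·((-8)·(0−(11/6)) + (-5)·(11/6−(-2)) + (-17/4)·(-2−0)) = ½·(44/3 − 115/6 + 17/2) = 2, so the B_3-coordinate is 1/3.
Check: 1/12 + 7/12 + 1/3 = 1.

(1/12, 7/12, 1/3)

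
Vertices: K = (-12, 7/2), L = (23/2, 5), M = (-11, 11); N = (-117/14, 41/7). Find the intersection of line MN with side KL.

(-73/10, 19/5)

Barycentric coordinates of N with respect to KLM: (4/7, 1/7, 2/7).
On side KL the M-coordinate is zero; dropping N's M-weight 2/7 and renormalizing the remaining 4/7 : 1/7 gives weights 4/5, 1/5 on K, L.
J = (4/5)·(-12, 7/2) + (1/5)·(23/2, 5) = (-73/10, 19/5).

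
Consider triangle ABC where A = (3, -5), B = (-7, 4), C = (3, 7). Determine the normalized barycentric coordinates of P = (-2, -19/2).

Signed area of the reference triangle: [ABC] = ½·(3·(4−7) + (-7)·(7−(-5)) + 3·(-5−4)) = ½·(-9 − 84 − 27) = -60.
[PBC] = ½·((-2)·(4−7) + (-7)·(7−(-19/2)) + 3·(-19/2−4)) = ½·(6 − 231/2 − 81/2) = -75, so the A-coordinate is (-75)/(-60) = 5/4.
[APC] = ½·(3·(-19/2−7) + (-2)·(7−(-5)) + 3·(-5−(-19/2))) = ½·(-99/2 − 24 + 27/2) = -30, so the B-coordinate is 1/2.
[ABP] = ½·(3·(4−(-19/2)) + (-7)·(-19/2−(-5)) + (-2)·(-5−4)) = ½·(81/2 + 63/2 + 18) = 45, so the C-coordinate is -3/4.

(5/4, 1/2, -3/4)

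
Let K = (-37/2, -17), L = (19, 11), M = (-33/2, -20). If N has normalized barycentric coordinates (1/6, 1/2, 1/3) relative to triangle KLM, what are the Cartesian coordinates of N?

(11/12, -4)

N = (1/6)·K + (1/2)·L + (1/3)·M.
x-coordinate: (1/6)·(-37/2) + (1/2)·19 + (1/3)·(-33/2) = 11/12.
y-coordinate: (1/6)·(-17) + (1/2)·11 + (1/3)·(-20) = -4.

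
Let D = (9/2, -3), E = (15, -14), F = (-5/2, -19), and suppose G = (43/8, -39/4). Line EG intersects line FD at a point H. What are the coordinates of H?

Barycentric coordinates of G with respect to DEF: (1/2, 1/4, 1/4).
On side FD the E-coordinate is zero; dropping G's E-weight 1/4 and renormalizing the remaining 1/4 : 1/2 gives weights 1/3, 2/3 on F, D.
H = (1/3)·(-5/2, -19) + (2/3)·(9/2, -3) = (13/6, -25/3).

(13/6, -25/3)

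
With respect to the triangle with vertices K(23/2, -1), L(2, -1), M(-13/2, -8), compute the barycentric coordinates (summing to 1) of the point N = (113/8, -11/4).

Signed area of the reference triangle: [KLM] = ½·((23/2)·(-1−(-8)) + 2·(-8−(-1)) + (-13/2)·(-1−(-1))) = ½·(161/2 − 14 + 0) = 133/4.
[NLM] = ½·((113/8)·(-1−(-8)) + 2·(-8−(-11/4)) + (-13/2)·(-11/4−(-1))) = ½·(791/8 − 21/2 + 91/8) = 399/8, so the K-coordinate is (399/8)/(133/4) = 3/2.
[KNM] = ½·((23/2)·(-11/4−(-8)) + (113/8)·(-8−(-1)) + (-13/2)·(-1−(-11/4))) = ½·(483/8 − 791/8 − 91/8) = -399/16, so the L-coordinate is -3/4.
[KLN] = ½·((23/2)·(-1−(-11/4)) + 2·(-11/4−(-1)) + (113/8)·(-1−(-1))) = ½·(161/8 − 7/2 + 0) = 133/16, so the M-coordinate is 1/4.

(3/2, -3/4, 1/4)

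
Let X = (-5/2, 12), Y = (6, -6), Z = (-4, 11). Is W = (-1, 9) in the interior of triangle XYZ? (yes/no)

Barycentric coordinates of W: (62/71, 12/71, -3/71).
The three coordinates are positive, positive, negative; a point is interior exactly when all three are positive.

no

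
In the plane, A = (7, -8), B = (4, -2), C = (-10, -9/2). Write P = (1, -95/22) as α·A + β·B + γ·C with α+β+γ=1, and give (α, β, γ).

Signed area of the reference triangle: [ABC] = ½·(7·(-2−(-9/2)) + 4·(-9/2−(-8)) + (-10)·(-8−(-2))) = ½·(35/2 + 14 + 60) = 183/4.
[PBC] = ½·(1·(-2−(-9/2)) + 4·(-9/2−(-95/22)) + (-10)·(-95/22−(-2))) = ½·(5/2 − 8/11 + 255/11) = 549/44, so the A-coordinate is (549/44)/(183/4) = 3/11.
[APC] = ½·(7·(-95/22−(-9/2)) + 1·(-9/2−(-8)) + (-10)·(-8−(-95/22))) = ½·(14/11 + 7/2 + 405/11) = 915/44, so the B-coordinate is 5/11.
[ABP] = ½·(7·(-2−(-95/22)) + 4·(-95/22−(-8)) + 1·(-8−(-2))) = ½·(357/22 + 162/11 − 6) = 549/44, so the C-coordinate is 3/11.
Check: 3/11 + 5/11 + 3/11 = 1.

(3/11, 5/11, 3/11)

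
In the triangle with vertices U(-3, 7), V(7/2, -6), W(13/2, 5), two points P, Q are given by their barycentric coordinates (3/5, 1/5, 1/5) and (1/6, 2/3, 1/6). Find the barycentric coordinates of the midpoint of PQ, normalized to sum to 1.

Since both coordinate triples sum to 1, the midpoint's barycentrics are the componentwise average.
(3/5+1/6)/2 = 23/60; similarly 13/30 and 11/60.

(23/60, 13/30, 11/60)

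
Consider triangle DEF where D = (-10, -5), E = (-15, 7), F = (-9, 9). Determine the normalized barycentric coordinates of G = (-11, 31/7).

(2/7, 2/7, 3/7)

Signed area of the reference triangle: [DEF] = ½·((-10)·(7−9) + (-15)·(9−(-5)) + (-9)·(-5−7)) = ½·(20 − 210 + 108) = -41.
[GEF] = ½·((-11)·(7−9) + (-15)·(9−(31/7)) + (-9)·(31/7−7)) = ½·(22 − 480/7 + 162/7) = -82/7, so the D-coordinate is (-82/7)/(-41) = 2/7.
[DGF] = ½·((-10)·(31/7−9) + (-11)·(9−(-5)) + (-9)·(-5−(31/7))) = ½·(320/7 − 154 + 594/7) = -82/7, so the E-coordinate is 2/7.
[DEG] = ½·((-10)·(7−(31/7)) + (-15)·(31/7−(-5)) + (-11)·(-5−7)) = ½·(-180/7 − 990/7 + 132) = -123/7, so the F-coordinate is 3/7.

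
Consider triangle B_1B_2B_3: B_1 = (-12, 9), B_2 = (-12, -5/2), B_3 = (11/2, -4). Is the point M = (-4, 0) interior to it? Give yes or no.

yes

Barycentric coordinates of M: (223/805, 214/805, 16/35).
The three coordinates are positive, positive, positive; a point is interior exactly when all three are positive.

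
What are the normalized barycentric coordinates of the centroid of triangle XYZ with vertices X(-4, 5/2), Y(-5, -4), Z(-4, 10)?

The centroid is the average of the vertices, so each weight is 1/3.

(1/3, 1/3, 1/3)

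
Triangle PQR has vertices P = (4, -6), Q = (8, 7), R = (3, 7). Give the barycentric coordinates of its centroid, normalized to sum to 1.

The centroid is the average of the vertices, so each weight is 1/3.

(1/3, 1/3, 1/3)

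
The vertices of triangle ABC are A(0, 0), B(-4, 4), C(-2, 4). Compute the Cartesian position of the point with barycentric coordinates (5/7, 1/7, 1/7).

P = (5/7)·A + (1/7)·B + (1/7)·C.
x-coordinate: (5/7)·0 + (1/7)·(-4) + (1/7)·(-2) = -6/7.
y-coordinate: (5/7)·0 + (1/7)·4 + (1/7)·4 = 8/7.

(-6/7, 8/7)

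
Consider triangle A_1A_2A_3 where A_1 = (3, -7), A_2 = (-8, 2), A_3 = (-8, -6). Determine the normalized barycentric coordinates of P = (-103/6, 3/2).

(-5/6, 5/6, 1)

Signed area of the reference triangle: [A_1A_2A_3] = ½·(3·(2−(-6)) + (-8)·(-6−(-7)) + (-8)·(-7−2)) = ½·(24 − 8 + 72) = 44.
[PA_2A_3] = ½·((-103/6)·(2−(-6)) + (-8)·(-6−(3/2)) + (-8)·(3/2−2)) = ½·(-412/3 + 60 + 4) = -110/3, so the A_1-coordinate is (-110/3)/44 = -5/6.
[A_1PA_3] = ½·(3·(3/2−(-6)) + (-103/6)·(-6−(-7)) + (-8)·(-7−(3/2))) = ½·(45/2 − 103/6 + 68) = 110/3, so the A_2-coordinate is 5/6.
[A_1A_2P] = ½·(3·(2−(3/2)) + (-8)·(3/2−(-7)) + (-103/6)·(-7−2)) = ½·(3/2 − 68 + 309/2) = 44, so the A_3-coordinate is 1.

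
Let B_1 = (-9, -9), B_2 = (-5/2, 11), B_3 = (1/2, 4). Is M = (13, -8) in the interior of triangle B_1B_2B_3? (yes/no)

no

Barycentric coordinates of M: (-103/211, -553/211, 867/211).
The three coordinates are negative, negative, positive; a point is interior exactly when all three are positive.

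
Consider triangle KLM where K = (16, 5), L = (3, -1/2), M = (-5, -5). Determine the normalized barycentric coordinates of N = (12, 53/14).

(3/7, 1, -3/7)

Signed area of the reference triangle: [KLM] = ½·(16·(-1/2−(-5)) + 3·(-5−5) + (-5)·(5−(-1/2))) = ½·(72 − 30 − 55/2) = 29/4.
[NLM] = ½·(12·(-1/2−(-5)) + 3·(-5−(53/14)) + (-5)·(53/14−(-1/2))) = ½·(54 − 369/14 − 150/7) = 87/28, so the K-coordinate is (87/28)/(29/4) = 3/7.
[KNM] = ½·(16·(53/14−(-5)) + 12·(-5−5) + (-5)·(5−(53/14))) = ½·(984/7 − 120 − 85/14) = 29/4, so the L-coordinate is 1.
[KLN] = ½·(16·(-1/2−(53/14)) + 3·(53/14−5) + 12·(5−(-1/2))) = ½·(-480/7 − 51/14 + 66) = -87/28, so the M-coordinate is -3/7.
Check: 3/7 + 1 − 3/7 = 1.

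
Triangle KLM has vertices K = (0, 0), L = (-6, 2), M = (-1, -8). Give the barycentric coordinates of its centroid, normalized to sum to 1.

(1/3, 1/3, 1/3)

The centroid is the average of the vertices, so each weight is 1/3.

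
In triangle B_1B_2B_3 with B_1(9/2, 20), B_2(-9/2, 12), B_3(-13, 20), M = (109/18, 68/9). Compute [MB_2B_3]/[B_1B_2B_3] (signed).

1/3

[B_1B_2B_3] = ½·((9/2)·(12−20) + (-9/2)·(20−20) + (-13)·(20−12)) = ½·(-36 + 0 − 104) = -70.
[MB_2B_3] = ½·((109/18)·(12−20) + (-9/2)·(20−(68/9)) + (-13)·(68/9−12)) = ½·(-436/9 − 56 + 520/9) = -70/3, so the ratio is (-70/3)/(-70) = 1/3.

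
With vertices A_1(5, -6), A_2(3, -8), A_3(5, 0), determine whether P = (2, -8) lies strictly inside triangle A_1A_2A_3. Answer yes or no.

Barycentric coordinates of P: (-2/3, 3/2, 1/6).
The three coordinates are negative, positive, positive; a point is interior exactly when all three are positive.

no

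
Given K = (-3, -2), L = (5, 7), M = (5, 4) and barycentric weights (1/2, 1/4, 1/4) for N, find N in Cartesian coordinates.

N = (1/2)·K + (1/4)·L + (1/4)·M.
x-coordinate: (1/2)·(-3) + (1/4)·5 + (1/4)·5 = 1.
y-coordinate: (1/2)·(-2) + (1/4)·7 + (1/4)·4 = 7/4.

(1, 7/4)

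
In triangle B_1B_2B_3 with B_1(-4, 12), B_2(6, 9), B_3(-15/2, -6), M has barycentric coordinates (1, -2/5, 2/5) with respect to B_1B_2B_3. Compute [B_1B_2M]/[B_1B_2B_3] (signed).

The signed ratio [B_1B_2M]/[B_1B_2B_3] equals the barycentric coordinate of M at vertex B_3, which is 2/5.

2/5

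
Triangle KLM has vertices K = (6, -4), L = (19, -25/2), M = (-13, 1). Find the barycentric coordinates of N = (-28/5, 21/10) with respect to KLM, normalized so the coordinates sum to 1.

(7/5, -3/5, 1/5)

Signed area of the reference triangle: [KLM] = ½·(6·(-25/2−1) + 19·(1−(-4)) + (-13)·(-4−(-25/2))) = ½·(-81 + 95 − 221/2) = -193/4.
[NLM] = ½·((-28/5)·(-25/2−1) + 19·(1−(21/10)) + (-13)·(21/10−(-25/2))) = ½·(378/5 − 209/10 − 949/5) = -1351/20, so the K-coordinate is (-1351/20)/(-193/4) = 7/5.
[KNM] = ½·(6·(21/10−1) + (-28/5)·(1−(-4)) + (-13)·(-4−(21/10))) = ½·(33/5 − 28 + 793/10) = 579/20, so the L-coordinate is -3/5.
[KLN] = ½·(6·(-25/2−(21/10)) + 19·(21/10−(-4)) + (-28/5)·(-4−(-25/2))) = ½·(-438/5 + 1159/10 − 238/5) = -193/20, so the M-coordinate is 1/5.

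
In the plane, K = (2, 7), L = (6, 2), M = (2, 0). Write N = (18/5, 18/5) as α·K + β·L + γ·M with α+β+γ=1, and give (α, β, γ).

Signed area of the reference triangle: [KLM] = ½·(2·(2−0) + 6·(0−7) + 2·(7−2)) = ½·(4 − 42 + 10) = -14.
[NLM] = ½·((18/5)·(2−0) + 6·(0−(18/5)) + 2·(18/5−2)) = ½·(36/5 − 108/5 + 16/5) = -28/5, so the K-coordinate is (-28/5)/(-14) = 2/5.
[KNM] = ½·(2·(18/5−0) + (18/5)·(0−7) + 2·(7−(18/5))) = ½·(36/5 − 126/5 + 34/5) = -28/5, so the L-coordinate is 2/5.
[KLN] = ½·(2·(2−(18/5)) + 6·(18/5−7) + (18/5)·(7−2)) = ½·(-16/5 − 102/5 + 18) = -14/5, so the M-coordinate is 1/5.
Check: 2/5 + 2/5 + 1/5 = 1.

(2/5, 2/5, 1/5)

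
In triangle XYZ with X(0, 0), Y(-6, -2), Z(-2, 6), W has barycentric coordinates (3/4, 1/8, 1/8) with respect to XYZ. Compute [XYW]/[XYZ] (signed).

1/8

The signed ratio [XYW]/[XYZ] equals the barycentric coordinate of W at vertex Z, which is 1/8.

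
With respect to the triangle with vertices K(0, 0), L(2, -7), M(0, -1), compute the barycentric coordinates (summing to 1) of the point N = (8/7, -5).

(-4/7, 4/7, 1)

Signed area of the reference triangle: [KLM] = ½·(0·(-7−(-1)) + 2·(-1−0) + 0·(0−(-7))) = ½·(0 − 2 + 0) = -1.
[NLM] = ½·((8/7)·(-7−(-1)) + 2·(-1−(-5)) + 0·(-5−(-7))) = ½·(-48/7 + 8 + 0) = 4/7, so the K-coordinate is (4/7)/(-1) = -4/7.
[KNM] = ½·(0·(-5−(-1)) + (8/7)·(-1−0) + 0·(0−(-5))) = ½·(0 − 8/7 + 0) = -4/7, so the L-coordinate is 4/7.
[KLN] = ½·(0·(-7−(-5)) + 2·(-5−0) + (8/7)·(0−(-7))) = ½·(0 − 10 + 8) = -1, so the M-coordinate is 1.
Check: -4/7 + 4/7 + 1 = 1.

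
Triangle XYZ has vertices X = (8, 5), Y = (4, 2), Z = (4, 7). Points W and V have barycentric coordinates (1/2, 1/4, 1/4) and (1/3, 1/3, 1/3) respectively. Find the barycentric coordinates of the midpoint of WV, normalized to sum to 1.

(5/12, 7/24, 7/24)

Since both coordinate triples sum to 1, the midpoint's barycentrics are the componentwise average.
(1/2+1/3)/2 = 5/12; similarly 7/24 and 7/24.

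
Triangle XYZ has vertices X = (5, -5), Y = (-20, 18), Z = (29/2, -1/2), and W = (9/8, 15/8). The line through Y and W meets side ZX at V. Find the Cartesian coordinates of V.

Barycentric coordinates of W with respect to XYZ: (1/2, 1/4, 1/4).
On side ZX the Y-coordinate is zero; dropping W's Y-weight 1/4 and renormalizing the remaining 1/4 : 1/2 gives weights 1/3, 2/3 on Z, X.
V = (1/3)·(29/2, -1/2) + (2/3)·(5, -5) = (49/6, -7/2).

(49/6, -7/2)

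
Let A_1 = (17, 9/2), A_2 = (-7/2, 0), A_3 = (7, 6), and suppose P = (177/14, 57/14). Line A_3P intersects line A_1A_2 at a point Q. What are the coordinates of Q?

Barycentric coordinates of P with respect to A_1A_2A_3: (5/7, 1/7, 1/7).
On side A_1A_2 the A_3-coordinate is zero; dropping P's A_3-weight 1/7 and renormalizing the remaining 5/7 : 1/7 gives weights 5/6, 1/6 on A_1, A_2.
Q = (5/6)·(17, 9/2) + (1/6)·(-7/2, 0) = (163/12, 15/4).

(163/12, 15/4)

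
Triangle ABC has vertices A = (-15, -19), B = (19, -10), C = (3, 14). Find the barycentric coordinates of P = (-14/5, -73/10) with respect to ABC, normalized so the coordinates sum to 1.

(1/2, 1/5, 3/10)

Signed area of the reference triangle: [ABC] = ½·((-15)·(-10−14) + 19·(14−(-19)) + 3·(-19−(-10))) = ½·(360 + 627 − 27) = 480.
[PBC] = ½·((-14/5)·(-10−14) + 19·(14−(-73/10)) + 3·(-73/10−(-10))) = ½·(336/5 + 4047/10 + 81/10) = 240, so the A-coordinate is 240/480 = 1/2.
[APC] = ½·((-15)·(-73/10−14) + (-14/5)·(14−(-19)) + 3·(-19−(-73/10))) = ½·(639/2 − 462/5 − 351/10) = 96, so the B-coordinate is 1/5.
[ABP] = ½·((-15)·(-10−(-73/10)) + 19·(-73/10−(-19)) + (-14/5)·(-19−(-10))) = ½·(81/2 + 2223/10 + 126/5) = 144, so the C-coordinate is 3/10.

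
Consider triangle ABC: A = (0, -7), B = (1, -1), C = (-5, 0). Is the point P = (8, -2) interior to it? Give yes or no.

Barycentric coordinates of P: (-1/37, 81/37, -43/37).
The three coordinates are negative, positive, negative; a point is interior exactly when all three are positive.

no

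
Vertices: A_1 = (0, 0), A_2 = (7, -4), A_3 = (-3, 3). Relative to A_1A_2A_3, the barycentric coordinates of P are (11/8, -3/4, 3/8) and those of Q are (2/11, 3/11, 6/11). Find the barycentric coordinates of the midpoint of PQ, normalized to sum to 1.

(137/176, -21/88, 81/176)

Since both coordinate triples sum to 1, the midpoint's barycentrics are the componentwise average.
(11/8+2/11)/2 = 137/176; similarly -21/88 and 81/176.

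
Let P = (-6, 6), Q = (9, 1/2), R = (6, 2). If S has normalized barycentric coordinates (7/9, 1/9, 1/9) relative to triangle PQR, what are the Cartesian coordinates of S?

(-3, 89/18)

S = (7/9)·P + (1/9)·Q + (1/9)·R.
x-coordinate: (7/9)·(-6) + (1/9)·9 + (1/9)·6 = -3.
y-coordinate: (7/9)·6 + (1/9)·(1/2) + (1/9)·2 = 89/18.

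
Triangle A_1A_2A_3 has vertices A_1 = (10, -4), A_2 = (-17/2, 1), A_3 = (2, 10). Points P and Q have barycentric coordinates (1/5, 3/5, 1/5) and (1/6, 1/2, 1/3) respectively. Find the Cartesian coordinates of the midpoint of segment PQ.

Barycentric coordinates of the midpoint are the average: (11/60, 11/20, 4/15).
Converting: (11/60)·A_1 + (11/20)·A_2 + (4/15)·A_3 = (-277/120, 149/60).

(-277/120, 149/60)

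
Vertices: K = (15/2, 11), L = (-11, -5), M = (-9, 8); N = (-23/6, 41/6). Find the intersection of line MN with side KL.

Barycentric coordinates of N with respect to KLM: (1/3, 1/6, 1/2).
On side KL the M-coordinate is zero; dropping N's M-weight 1/2 and renormalizing the remaining 1/3 : 1/6 gives weights 2/3, 1/3 on K, L.
J = (2/3)·(15/2, 11) + (1/3)·(-11, -5) = (4/3, 17/3).

(4/3, 17/3)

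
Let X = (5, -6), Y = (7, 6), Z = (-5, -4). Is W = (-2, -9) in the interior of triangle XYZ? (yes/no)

Barycentric coordinates of W: (45/62, -11/31, 39/62).
The three coordinates are positive, negative, positive; a point is interior exactly when all three are positive.

no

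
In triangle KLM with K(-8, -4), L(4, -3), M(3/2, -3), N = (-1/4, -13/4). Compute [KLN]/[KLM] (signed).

1/2

[KLM] = ½·((-8)·(-3−(-3)) + 4·(-3−(-4)) + (3/2)·(-4−(-3))) = ½·(0 + 4 − 3/2) = 5/4.
[KLN] = ½·((-8)·(-3−(-13/4)) + 4·(-13/4−(-4)) + (-1/4)·(-4−(-3))) = ½·(-2 + 3 + 1/4) = 5/8, so the ratio is (5/8)/(5/4) = 1/2.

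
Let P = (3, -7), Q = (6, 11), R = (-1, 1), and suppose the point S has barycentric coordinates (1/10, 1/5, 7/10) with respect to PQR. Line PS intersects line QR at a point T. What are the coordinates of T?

(5/9, 29/9)

Line PS meets QR where the P-coordinate vanishes; zeroing S's P-weight and renormalizing leaves Q, R-weights 1/5 : 7/10 → (2/9, 7/9).
So T = (2/9)·Q + (7/9)·R = (5/9, 29/9).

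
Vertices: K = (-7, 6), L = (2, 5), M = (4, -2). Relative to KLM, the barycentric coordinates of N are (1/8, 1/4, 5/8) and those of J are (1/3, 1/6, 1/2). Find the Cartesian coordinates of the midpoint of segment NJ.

(17/16, 31/24)

Barycentric coordinates of the midpoint are the average: (11/48, 5/24, 9/16).
Converting: (11/48)·K + (5/24)·L + (9/16)·M = (17/16, 31/24).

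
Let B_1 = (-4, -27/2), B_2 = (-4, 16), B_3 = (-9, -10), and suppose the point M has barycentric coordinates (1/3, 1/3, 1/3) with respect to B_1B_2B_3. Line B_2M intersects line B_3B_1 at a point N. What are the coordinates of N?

(-13/2, -47/4)

Line B_2M meets B_3B_1 where the B_2-coordinate vanishes; zeroing M's B_2-weight and renormalizing leaves B_3, B_1-weights 1/3 : 1/3 → (1/2, 1/2).
So N = (1/2)·B_3 + (1/2)·B_1 = (-13/2, -47/4).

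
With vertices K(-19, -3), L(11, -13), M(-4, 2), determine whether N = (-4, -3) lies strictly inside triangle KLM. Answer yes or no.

Barycentric coordinates of N: (1/4, 1/4, 1/2).
The three coordinates are positive, positive, positive; a point is interior exactly when all three are positive.

yes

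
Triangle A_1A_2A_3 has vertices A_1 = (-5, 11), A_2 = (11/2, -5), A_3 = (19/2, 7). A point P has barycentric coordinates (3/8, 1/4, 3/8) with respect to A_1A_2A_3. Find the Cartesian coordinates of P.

P = (3/8)·A_1 + (1/4)·A_2 + (3/8)·A_3.
x-coordinate: (3/8)·(-5) + (1/4)·(11/2) + (3/8)·(19/2) = 49/16.
y-coordinate: (3/8)·11 + (1/4)·(-5) + (3/8)·7 = 11/2.

(49/16, 11/2)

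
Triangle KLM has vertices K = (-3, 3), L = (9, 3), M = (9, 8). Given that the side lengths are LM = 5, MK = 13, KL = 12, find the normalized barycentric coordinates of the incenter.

The incenter has barycentric coordinates proportional to the opposite side lengths: (5 : 13 : 12).
Normalizing by 5+13+12 = 30 gives (1/6, 13/30, 2/5).

(1/6, 13/30, 2/5)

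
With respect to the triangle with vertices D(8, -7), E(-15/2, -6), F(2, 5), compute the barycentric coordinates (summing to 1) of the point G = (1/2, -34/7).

(3/7, 3/7, 1/7)

Signed area of the reference triangle: [DEF] = ½·(8·(-6−5) + (-15/2)·(5−(-7)) + 2·(-7−(-6))) = ½·(-88 − 90 − 2) = -90.
[GEF] = ½·((1/2)·(-6−5) + (-15/2)·(5−(-34/7)) + 2·(-34/7−(-6))) = ½·(-11/2 − 1035/14 + 16/7) = -270/7, so the D-coordinate is (-270/7)/(-90) = 3/7.
[DGF] = ½·(8·(-34/7−5) + (1/2)·(5−(-7)) + 2·(-7−(-34/7))) = ½·(-552/7 + 6 − 30/7) = -270/7, so the E-coordinate is 3/7.
[DEG] = ½·(8·(-6−(-34/7)) + (-15/2)·(-34/7−(-7)) + (1/2)·(-7−(-6))) = ½·(-64/7 − 225/14 − 1/2) = -90/7, so the F-coordinate is 1/7.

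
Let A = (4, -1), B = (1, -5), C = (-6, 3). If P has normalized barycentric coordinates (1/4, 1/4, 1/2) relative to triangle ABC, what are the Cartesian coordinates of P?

(-7/4, 0)

P = (1/4)·A + (1/4)·B + (1/2)·C.
x-coordinate: (1/4)·4 + (1/4)·1 + (1/2)·(-6) = -7/4.
y-coordinate: (1/4)·(-1) + (1/4)·(-5) + (1/2)·3 = 0.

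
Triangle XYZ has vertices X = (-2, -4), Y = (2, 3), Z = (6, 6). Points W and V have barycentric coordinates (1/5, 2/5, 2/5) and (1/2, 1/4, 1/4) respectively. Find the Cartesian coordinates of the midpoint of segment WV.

Barycentric coordinates of the midpoint are the average: (7/20, 13/40, 13/40).
Converting: (7/20)·X + (13/40)·Y + (13/40)·Z = (19/10, 61/40).

(19/10, 61/40)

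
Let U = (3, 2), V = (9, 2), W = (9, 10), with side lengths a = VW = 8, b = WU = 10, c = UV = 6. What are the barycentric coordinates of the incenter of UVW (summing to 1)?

The incenter has barycentric coordinates proportional to the opposite side lengths: (8 : 10 : 6).
Normalizing by 8+10+6 = 24 gives (1/3, 5/12, 1/4).

(1/3, 5/12, 1/4)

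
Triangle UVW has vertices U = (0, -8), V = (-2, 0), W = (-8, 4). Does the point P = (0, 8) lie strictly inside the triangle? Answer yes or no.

Barycentric coordinates of P: (-7/5, 16/5, -4/5).
The three coordinates are negative, positive, negative; a point is interior exactly when all three are positive.

no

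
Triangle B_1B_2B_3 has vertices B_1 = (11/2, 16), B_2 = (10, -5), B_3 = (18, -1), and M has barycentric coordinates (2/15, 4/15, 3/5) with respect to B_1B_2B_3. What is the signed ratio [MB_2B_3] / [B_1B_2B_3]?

2/15

The signed ratio [MB_2B_3]/[B_1B_2B_3] equals the barycentric coordinate of M at vertex B_1, which is 2/15.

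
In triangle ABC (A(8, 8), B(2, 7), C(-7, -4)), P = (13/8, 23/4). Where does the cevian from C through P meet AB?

Barycentric coordinates of P with respect to ABC: (1/8, 3/4, 1/8).
On side AB the C-coordinate is zero; dropping P's C-weight 1/8 and renormalizing the remaining 1/8 : 3/4 gives weights 1/7, 6/7 on A, B.
Q = (1/7)·(8, 8) + (6/7)·(2, 7) = (20/7, 50/7).

(20/7, 50/7)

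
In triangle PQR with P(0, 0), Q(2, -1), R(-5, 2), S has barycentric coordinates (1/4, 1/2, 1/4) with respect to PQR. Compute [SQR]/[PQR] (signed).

1/4

The signed ratio [SQR]/[PQR] equals the barycentric coordinate of S at vertex P, which is 1/4.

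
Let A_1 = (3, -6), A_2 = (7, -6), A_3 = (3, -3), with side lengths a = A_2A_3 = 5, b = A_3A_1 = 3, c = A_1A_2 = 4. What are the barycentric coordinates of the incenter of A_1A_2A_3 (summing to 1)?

(5/12, 1/4, 1/3)

The incenter has barycentric coordinates proportional to the opposite side lengths: (5 : 3 : 4).
Normalizing by 5+3+4 = 12 gives (5/12, 1/4, 1/3).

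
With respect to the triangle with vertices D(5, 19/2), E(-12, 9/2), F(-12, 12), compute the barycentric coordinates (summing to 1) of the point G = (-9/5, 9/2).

Signed area of the reference triangle: [DEF] = ½·(5·(9/2−12) + (-12)·(12−(19/2)) + (-12)·(19/2−(9/2))) = ½·(-75/2 − 30 − 60) = -255/4.
[GEF] = ½·((-9/5)·(9/2−12) + (-12)·(12−(9/2)) + (-12)·(9/2−(9/2))) = ½·(27/2 − 90 + 0) = -153/4, so the D-coordinate is (-153/4)/(-255/4) = 3/5.
[DGF] = ½·(5·(9/2−12) + (-9/5)·(12−(19/2)) + (-12)·(19/2−(9/2))) = ½·(-75/2 − 9/2 − 60) = -51, so the E-coordinate is 4/5.
[DEG] = ½·(5·(9/2−(9/2)) + (-12)·(9/2−(19/2)) + (-9/5)·(19/2−(9/2))) = ½·(0 + 60 − 9) = 51/2, so the F-coordinate is -2/5.
Check: 3/5 + 4/5 − 2/5 = 1.

(3/5, 4/5, -2/5)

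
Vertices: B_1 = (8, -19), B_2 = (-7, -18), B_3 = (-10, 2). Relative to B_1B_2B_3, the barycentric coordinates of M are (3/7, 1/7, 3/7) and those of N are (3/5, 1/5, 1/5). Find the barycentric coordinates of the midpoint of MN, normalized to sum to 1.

(18/35, 6/35, 11/35)

Since both coordinate triples sum to 1, the midpoint's barycentrics are the componentwise average.
(3/7+3/5)/2 = 18/35; similarly 6/35 and 11/35.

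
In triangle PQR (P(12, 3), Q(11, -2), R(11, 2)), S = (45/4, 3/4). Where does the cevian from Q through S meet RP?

Barycentric coordinates of S with respect to PQR: (1/4, 3/8, 3/8).
On side RP the Q-coordinate is zero; dropping S's Q-weight 3/8 and renormalizing the remaining 3/8 : 1/4 gives weights 3/5, 2/5 on R, P.
T = (3/5)·(11, 2) + (2/5)·(12, 3) = (57/5, 12/5).

(57/5, 12/5)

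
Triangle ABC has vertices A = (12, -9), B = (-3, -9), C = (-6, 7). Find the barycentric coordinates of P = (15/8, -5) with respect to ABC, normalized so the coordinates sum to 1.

(3/8, 3/8, 1/4)

Signed area of the reference triangle: [ABC] = ½·(12·(-9−7) + (-3)·(7−(-9)) + (-6)·(-9−(-9))) = ½·(-192 − 48 + 0) = -120.
[PBC] = ½·((15/8)·(-9−7) + (-3)·(7−(-5)) + (-6)·(-5−(-9))) = ½·(-30 − 36 − 24) = -45, so the A-coordinate is (-45)/(-120) = 3/8.
[APC] = ½·(12·(-5−7) + (15/8)·(7−(-9)) + (-6)·(-9−(-5))) = ½·(-144 + 30 + 24) = -45, so the B-coordinate is 3/8.
[ABP] = ½·(12·(-9−(-5)) + (-3)·(-5−(-9)) + (15/8)·(-9−(-9))) = ½·(-48 − 12 + 0) = -30, so the C-coordinate is 1/4.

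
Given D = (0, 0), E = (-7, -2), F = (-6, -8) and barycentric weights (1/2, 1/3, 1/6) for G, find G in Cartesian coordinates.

(-10/3, -2)

G = (1/2)·D + (1/3)·E + (1/6)·F.
x-coordinate: (1/2)·0 + (1/3)·(-7) + (1/6)·(-6) = -10/3.
y-coordinate: (1/2)·0 + (1/3)·(-2) + (1/6)·(-8) = -2.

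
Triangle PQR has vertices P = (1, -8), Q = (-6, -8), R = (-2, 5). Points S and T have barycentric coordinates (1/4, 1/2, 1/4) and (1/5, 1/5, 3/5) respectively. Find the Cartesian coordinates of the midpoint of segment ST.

Barycentric coordinates of the midpoint are the average: (9/40, 7/20, 17/40).
Converting: (9/40)·P + (7/20)·Q + (17/40)·R = (-109/40, -99/40).

(-109/40, -99/40)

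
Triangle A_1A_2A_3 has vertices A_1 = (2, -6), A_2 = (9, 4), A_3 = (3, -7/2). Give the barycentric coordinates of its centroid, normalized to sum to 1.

(1/3, 1/3, 1/3)

The centroid is the average of the vertices, so each weight is 1/3.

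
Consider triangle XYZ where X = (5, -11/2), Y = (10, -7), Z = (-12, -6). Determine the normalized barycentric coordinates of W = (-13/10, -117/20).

Signed area of the reference triangle: [XYZ] = ½·(5·(-7−(-6)) + 10·(-6−(-11/2)) + (-12)·(-11/2−(-7))) = ½·(-5 − 5 − 18) = -14.
[WYZ] = ½·((-13/10)·(-7−(-6)) + 10·(-6−(-117/20)) + (-12)·(-117/20−(-7))) = ½·(13/10 − 3/2 − 69/5) = -7, so the X-coordinate is (-7)/(-14) = 1/2.
[XWZ] = ½·(5·(-117/20−(-6)) + (-13/10)·(-6−(-11/2)) + (-12)·(-11/2−(-117/20))) = ½·(3/4 + 13/20 − 21/5) = -7/5, so the Y-coordinate is 1/10.
[XYW] = ½·(5·(-7−(-117/20)) + 10·(-117/20−(-11/2)) + (-13/10)·(-11/2−(-7))) = ½·(-23/4 − 7/2 − 39/20) = -28/5, so the Z-coordinate is 2/5.
Check: 1/2 + 1/10 + 2/5 = 1.

(1/2, 1/10, 2/5)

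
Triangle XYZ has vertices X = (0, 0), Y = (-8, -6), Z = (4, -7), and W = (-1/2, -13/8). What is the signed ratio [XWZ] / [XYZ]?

[XYZ] = ½·(0·(-6−(-7)) + (-8)·(-7−0) + 4·(0−(-6))) = ½·(0 + 56 + 24) = 40.
[XWZ] = ½·(0·(-13/8−(-7)) + (-1/2)·(-7−0) + 4·(0−(-13/8))) = ½·(0 + 7/2 + 13/2) = 5, so the ratio is 5/40 = 1/8.

1/8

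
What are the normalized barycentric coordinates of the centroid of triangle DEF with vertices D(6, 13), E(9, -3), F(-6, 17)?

(1/3, 1/3, 1/3)

The centroid is the average of the vertices, so each weight is 1/3.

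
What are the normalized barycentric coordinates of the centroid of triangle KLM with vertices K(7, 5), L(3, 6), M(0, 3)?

The centroid is the average of the vertices, so each weight is 1/3.

(1/3, 1/3, 1/3)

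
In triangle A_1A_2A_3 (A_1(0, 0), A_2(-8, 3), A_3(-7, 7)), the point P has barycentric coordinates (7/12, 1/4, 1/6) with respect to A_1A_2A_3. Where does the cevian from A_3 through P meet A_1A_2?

(-12/5, 9/10)

Line A_3P meets A_1A_2 where the A_3-coordinate vanishes; zeroing P's A_3-weight and renormalizing leaves A_1, A_2-weights 7/12 : 1/4 → (7/10, 3/10).
So Q = (7/10)·A_1 + (3/10)·A_2 = (-12/5, 9/10).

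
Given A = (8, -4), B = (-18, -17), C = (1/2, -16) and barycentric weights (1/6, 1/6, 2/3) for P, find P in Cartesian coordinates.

(-4/3, -85/6)

P = (1/6)·A + (1/6)·B + (2/3)·C.
x-coordinate: (1/6)·8 + (1/6)·(-18) + (2/3)·(1/2) = -4/3.
y-coordinate: (1/6)·(-4) + (1/6)·(-17) + (2/3)·(-16) = -85/6.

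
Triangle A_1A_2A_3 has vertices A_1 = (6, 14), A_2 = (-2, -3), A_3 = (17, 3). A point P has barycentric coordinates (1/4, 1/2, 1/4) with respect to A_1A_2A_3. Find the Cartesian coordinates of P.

P = (1/4)·A_1 + (1/2)·A_2 + (1/4)·A_3.
x-coordinate: (1/4)·6 + (1/2)·(-2) + (1/4)·17 = 19/4.
y-coordinate: (1/4)·14 + (1/2)·(-3) + (1/4)·3 = 11/4.

(19/4, 11/4)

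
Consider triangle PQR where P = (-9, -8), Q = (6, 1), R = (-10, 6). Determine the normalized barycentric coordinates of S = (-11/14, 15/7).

Signed area of the reference triangle: [PQR] = ½·((-9)·(1−6) + 6·(6−(-8)) + (-10)·(-8−1)) = ½·(45 + 84 + 90) = 219/2.
[SQR] = ½·((-11/14)·(1−6) + 6·(6−(15/7)) + (-10)·(15/7−1)) = ½·(55/14 + 162/7 − 80/7) = 219/28, so the P-coordinate is (219/28)/(219/2) = 1/14.
[PSR] = ½·((-9)·(15/7−6) + (-11/14)·(6−(-8)) + (-10)·(-8−(15/7))) = ½·(243/7 − 11 + 710/7) = 438/7, so the Q-coordinate is 4/7.
[PQS] = ½·((-9)·(1−(15/7)) + 6·(15/7−(-8)) + (-11/14)·(-8−1)) = ½·(72/7 + 426/7 + 99/14) = 1095/28, so the R-coordinate is 5/14.
Check: 1/14 + 4/7 + 5/14 = 1.

(1/14, 4/7, 5/14)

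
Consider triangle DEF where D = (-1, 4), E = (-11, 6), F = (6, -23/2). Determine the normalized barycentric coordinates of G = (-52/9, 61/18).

(1/3, 5/9, 1/9)

Signed area of the reference triangle: [DEF] = ½·((-1)·(6−(-23/2)) + (-11)·(-23/2−4) + 6·(4−6)) = ½·(-35/2 + 341/2 − 12) = 141/2.
[GEF] = ½·((-52/9)·(6−(-23/2)) + (-11)·(-23/2−(61/18)) + 6·(61/18−6)) = ½·(-910/9 + 1474/9 − 47/3) = 47/2, so the D-coordinate is (47/2)/(141/2) = 1/3.
[DGF] = ½·((-1)·(61/18−(-23/2)) + (-52/9)·(-23/2−4) + 6·(4−(61/18))) = ½·(-134/9 + 806/9 + 11/3) = 235/6, so the E-coordinate is 5/9.
[DEG] = ½·((-1)·(6−(61/18)) + (-11)·(61/18−4) + (-52/9)·(4−6)) = ½·(-47/18 + 121/18 + 104/9) = 47/6, so the F-coordinate is 1/9.
Check: 1/3 + 5/9 + 1/9 = 1.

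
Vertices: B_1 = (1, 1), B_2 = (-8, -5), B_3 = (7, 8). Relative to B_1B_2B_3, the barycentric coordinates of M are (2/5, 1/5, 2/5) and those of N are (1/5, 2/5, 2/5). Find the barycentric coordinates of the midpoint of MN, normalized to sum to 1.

Since both coordinate triples sum to 1, the midpoint's barycentrics are the componentwise average.
(2/5+1/5)/2 = 3/10; similarly 3/10 and 2/5.

(3/10, 3/10, 2/5)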